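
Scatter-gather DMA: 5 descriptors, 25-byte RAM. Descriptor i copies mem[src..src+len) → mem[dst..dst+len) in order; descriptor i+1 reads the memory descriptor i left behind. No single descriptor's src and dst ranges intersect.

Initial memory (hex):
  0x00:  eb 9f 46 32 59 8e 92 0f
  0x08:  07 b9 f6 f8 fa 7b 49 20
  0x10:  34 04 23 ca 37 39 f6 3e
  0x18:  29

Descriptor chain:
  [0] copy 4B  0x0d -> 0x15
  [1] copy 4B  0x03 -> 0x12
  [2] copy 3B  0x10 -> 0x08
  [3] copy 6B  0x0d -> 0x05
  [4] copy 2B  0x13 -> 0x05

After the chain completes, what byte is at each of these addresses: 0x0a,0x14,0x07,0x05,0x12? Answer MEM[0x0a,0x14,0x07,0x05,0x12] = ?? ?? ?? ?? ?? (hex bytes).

D0: mem[0x15..0x18] <- [7b 49 20 34]
D1: mem[0x12..0x15] <- [32 59 8e 92]
D2: mem[0x08..0x0a] <- [34 04 32]
D3: mem[0x05..0x0a] <- [7b 49 20 34 04 32]
D4: mem[0x05..0x06] <- [59 8e]
query mem[0x0a]=0x32, mem[0x14]=0x8e, mem[0x07]=0x20, mem[0x05]=0x59, mem[0x12]=0x32

MEM[0x0a,0x14,0x07,0x05,0x12] = 32 8e 20 59 32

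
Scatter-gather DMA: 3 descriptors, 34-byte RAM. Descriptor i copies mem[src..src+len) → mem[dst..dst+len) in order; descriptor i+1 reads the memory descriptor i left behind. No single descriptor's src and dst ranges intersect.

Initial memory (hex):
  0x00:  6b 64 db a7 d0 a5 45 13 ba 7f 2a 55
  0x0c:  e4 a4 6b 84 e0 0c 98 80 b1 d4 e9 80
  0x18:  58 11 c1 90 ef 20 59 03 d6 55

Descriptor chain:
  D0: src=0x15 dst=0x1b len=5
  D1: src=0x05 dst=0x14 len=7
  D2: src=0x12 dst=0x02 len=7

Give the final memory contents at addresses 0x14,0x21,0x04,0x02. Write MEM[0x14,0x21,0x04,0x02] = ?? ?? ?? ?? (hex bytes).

#0 dst[0x1b+5] := {0xd4,0xe9,0x80,0x58,0x11}
#1 dst[0x14+7] := {0xa5,0x45,0x13,0xba,0x7f,0x2a,0x55}
#2 dst[0x02+7] := {0x98,0x80,0xa5,0x45,0x13,0xba,0x7f}
query mem[0x14]=0xa5, mem[0x21]=0x55, mem[0x04]=0xa5, mem[0x02]=0x98

MEM[0x14,0x21,0x04,0x02] = a5 55 a5 98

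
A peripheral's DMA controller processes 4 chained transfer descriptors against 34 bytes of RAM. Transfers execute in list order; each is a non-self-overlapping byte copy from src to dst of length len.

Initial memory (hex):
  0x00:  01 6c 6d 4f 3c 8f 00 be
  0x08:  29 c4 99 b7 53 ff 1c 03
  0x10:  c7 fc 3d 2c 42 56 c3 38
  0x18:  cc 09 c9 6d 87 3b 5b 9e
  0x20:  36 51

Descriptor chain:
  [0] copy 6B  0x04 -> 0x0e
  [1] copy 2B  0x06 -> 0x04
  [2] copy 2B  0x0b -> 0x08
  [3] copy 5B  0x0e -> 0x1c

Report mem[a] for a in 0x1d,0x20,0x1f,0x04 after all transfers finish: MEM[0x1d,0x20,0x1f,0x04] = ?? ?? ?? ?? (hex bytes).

MEM[0x1d,0x20,0x1f,0x04] = 8f 29 be 00

[0] 0x04->0x0e len=6 : 3c 8f 00 be 29 c4
[1] 0x06->0x04 len=2 : 00 be
[2] 0x0b->0x08 len=2 : b7 53
[3] 0x0e->0x1c len=5 : 3c 8f 00 be 29
query mem[0x1d]=0x8f, mem[0x20]=0x29, mem[0x1f]=0xbe, mem[0x04]=0x00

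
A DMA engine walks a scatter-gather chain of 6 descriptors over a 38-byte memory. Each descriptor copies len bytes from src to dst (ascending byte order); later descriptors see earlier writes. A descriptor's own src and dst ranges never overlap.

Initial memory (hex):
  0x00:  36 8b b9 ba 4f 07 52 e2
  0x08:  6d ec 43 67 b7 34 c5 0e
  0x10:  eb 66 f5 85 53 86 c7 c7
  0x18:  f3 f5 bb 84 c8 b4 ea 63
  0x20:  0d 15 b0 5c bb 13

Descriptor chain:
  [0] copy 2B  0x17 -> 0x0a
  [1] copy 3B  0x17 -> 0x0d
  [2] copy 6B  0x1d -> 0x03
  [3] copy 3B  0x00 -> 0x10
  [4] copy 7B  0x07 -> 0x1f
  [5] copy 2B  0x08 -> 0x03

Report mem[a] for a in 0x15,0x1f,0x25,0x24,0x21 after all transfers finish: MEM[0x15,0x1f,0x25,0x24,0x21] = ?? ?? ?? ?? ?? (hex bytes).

[0] 0x17->0x0a len=2 : c7 f3
[1] 0x17->0x0d len=3 : c7 f3 f5
[2] 0x1d->0x03 len=6 : b4 ea 63 0d 15 b0
[3] 0x00->0x10 len=3 : 36 8b b9
[4] 0x07->0x1f len=7 : 15 b0 ec c7 f3 b7 c7
[5] 0x08->0x03 len=2 : b0 ec
query mem[0x15]=0x86, mem[0x1f]=0x15, mem[0x25]=0xc7, mem[0x24]=0xb7, mem[0x21]=0xec

MEM[0x15,0x1f,0x25,0x24,0x21] = 86 15 c7 b7 ec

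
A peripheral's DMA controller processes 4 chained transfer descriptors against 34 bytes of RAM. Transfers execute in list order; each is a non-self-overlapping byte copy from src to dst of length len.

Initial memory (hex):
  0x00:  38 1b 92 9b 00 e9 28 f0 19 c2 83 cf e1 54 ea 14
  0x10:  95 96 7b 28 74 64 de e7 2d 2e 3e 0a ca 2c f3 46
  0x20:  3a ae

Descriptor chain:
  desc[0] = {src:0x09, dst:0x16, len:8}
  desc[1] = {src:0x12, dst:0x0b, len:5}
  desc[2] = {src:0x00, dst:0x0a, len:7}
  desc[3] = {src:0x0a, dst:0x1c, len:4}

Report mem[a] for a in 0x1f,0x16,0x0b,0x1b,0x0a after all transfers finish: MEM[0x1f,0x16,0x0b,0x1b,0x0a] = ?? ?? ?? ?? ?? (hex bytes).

D0: mem[0x16..0x1d] <- [c2 83 cf e1 54 ea 14 95]
D1: mem[0x0b..0x0f] <- [7b 28 74 64 c2]
D2: mem[0x0a..0x10] <- [38 1b 92 9b 00 e9 28]
D3: mem[0x1c..0x1f] <- [38 1b 92 9b]
query mem[0x1f]=0x9b, mem[0x16]=0xc2, mem[0x0b]=0x1b, mem[0x1b]=0xea, mem[0x0a]=0x38

MEM[0x1f,0x16,0x0b,0x1b,0x0a] = 9b c2 1b ea 38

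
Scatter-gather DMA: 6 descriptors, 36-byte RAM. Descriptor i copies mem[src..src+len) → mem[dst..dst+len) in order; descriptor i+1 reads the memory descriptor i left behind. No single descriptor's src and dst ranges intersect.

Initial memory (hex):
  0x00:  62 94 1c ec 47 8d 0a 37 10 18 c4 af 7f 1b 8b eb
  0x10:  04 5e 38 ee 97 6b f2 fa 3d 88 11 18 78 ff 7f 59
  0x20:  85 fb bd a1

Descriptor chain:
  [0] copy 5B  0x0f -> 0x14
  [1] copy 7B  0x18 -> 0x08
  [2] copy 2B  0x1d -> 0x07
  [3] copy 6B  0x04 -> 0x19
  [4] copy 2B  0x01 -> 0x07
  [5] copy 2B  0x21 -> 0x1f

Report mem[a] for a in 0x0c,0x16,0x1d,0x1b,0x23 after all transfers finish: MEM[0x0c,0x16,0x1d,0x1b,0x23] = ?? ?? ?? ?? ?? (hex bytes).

MEM[0x0c,0x16,0x1d,0x1b,0x23] = 78 5e 7f 0a a1

  after D0: wrote 5B at 0x14 = eb045e38ee
  after D1: wrote 7B at 0x08 = ee88111878ff7f
  after D2: wrote 2B at 0x07 = ff7f
  after D3: wrote 6B at 0x19 = 478d0aff7f88
  after D4: wrote 2B at 0x07 = 941c
  after D5: wrote 2B at 0x1f = fbbd
query mem[0x0c]=0x78, mem[0x16]=0x5e, mem[0x1d]=0x7f, mem[0x1b]=0x0a, mem[0x23]=0xa1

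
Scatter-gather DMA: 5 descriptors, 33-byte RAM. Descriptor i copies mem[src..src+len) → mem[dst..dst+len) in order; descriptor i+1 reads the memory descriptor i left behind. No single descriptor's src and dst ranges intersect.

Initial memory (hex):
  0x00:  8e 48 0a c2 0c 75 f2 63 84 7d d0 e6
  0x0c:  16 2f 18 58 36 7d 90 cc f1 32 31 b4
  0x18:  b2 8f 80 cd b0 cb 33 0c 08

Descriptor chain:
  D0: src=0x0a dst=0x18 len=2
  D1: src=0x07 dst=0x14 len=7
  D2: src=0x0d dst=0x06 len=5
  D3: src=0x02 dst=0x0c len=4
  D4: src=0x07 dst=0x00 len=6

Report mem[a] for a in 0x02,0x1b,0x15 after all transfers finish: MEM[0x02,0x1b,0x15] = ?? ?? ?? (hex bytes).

MEM[0x02,0x1b,0x15] = 36 cd 84

  after D0: wrote 2B at 0x18 = d0e6
  after D1: wrote 7B at 0x14 = 63847dd0e6162f
  after D2: wrote 5B at 0x06 = 2f1858367d
  after D3: wrote 4B at 0x0c = 0ac20c75
  after D4: wrote 6B at 0x00 = 1858367de60a
query mem[0x02]=0x36, mem[0x1b]=0xcd, mem[0x15]=0x84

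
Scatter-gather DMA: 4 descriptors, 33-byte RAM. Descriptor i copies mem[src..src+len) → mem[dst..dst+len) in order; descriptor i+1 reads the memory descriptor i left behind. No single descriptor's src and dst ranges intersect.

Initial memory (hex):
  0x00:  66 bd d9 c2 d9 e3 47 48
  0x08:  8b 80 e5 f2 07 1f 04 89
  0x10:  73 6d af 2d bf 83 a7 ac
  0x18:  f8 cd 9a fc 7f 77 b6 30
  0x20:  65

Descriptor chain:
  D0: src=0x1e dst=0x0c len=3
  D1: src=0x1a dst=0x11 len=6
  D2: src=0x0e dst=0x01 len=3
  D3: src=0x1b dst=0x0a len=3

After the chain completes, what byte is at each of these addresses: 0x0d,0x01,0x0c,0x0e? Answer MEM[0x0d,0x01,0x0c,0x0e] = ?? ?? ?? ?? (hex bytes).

MEM[0x0d,0x01,0x0c,0x0e] = 30 65 77 65

  after D0: wrote 3B at 0x0c = b63065
  after D1: wrote 6B at 0x11 = 9afc7f77b630
  after D2: wrote 3B at 0x01 = 658973
  after D3: wrote 3B at 0x0a = fc7f77
query mem[0x0d]=0x30, mem[0x01]=0x65, mem[0x0c]=0x77, mem[0x0e]=0x65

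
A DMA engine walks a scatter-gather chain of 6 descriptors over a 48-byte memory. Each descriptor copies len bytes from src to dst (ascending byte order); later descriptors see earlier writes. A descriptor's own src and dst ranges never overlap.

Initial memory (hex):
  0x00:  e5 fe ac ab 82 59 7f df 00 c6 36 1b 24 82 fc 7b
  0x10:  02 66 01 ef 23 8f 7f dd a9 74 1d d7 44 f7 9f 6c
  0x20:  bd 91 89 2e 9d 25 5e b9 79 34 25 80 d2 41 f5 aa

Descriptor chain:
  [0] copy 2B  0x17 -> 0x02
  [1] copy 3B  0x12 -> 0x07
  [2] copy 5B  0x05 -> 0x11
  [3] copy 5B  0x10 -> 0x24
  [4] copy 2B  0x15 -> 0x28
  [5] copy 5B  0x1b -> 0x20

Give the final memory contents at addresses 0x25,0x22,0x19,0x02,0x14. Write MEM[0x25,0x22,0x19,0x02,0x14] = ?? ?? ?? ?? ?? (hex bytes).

  after D0: wrote 2B at 0x02 = dda9
  after D1: wrote 3B at 0x07 = 01ef23
  after D2: wrote 5B at 0x11 = 597f01ef23
  after D3: wrote 5B at 0x24 = 02597f01ef
  after D4: wrote 2B at 0x28 = 237f
  after D5: wrote 5B at 0x20 = d744f79f6c
query mem[0x25]=0x59, mem[0x22]=0xf7, mem[0x19]=0x74, mem[0x02]=0xdd, mem[0x14]=0xef

MEM[0x25,0x22,0x19,0x02,0x14] = 59 f7 74 dd ef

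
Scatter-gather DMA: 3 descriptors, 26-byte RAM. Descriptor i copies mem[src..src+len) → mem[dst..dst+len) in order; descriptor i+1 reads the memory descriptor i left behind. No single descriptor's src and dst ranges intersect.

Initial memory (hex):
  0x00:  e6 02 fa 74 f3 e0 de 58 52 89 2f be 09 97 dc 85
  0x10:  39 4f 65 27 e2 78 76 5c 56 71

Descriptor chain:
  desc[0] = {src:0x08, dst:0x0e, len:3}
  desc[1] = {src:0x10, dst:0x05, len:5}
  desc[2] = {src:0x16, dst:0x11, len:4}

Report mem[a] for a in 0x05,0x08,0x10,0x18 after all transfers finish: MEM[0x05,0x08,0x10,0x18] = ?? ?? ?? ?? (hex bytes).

[0] 0x08->0x0e len=3 : 52 89 2f
[1] 0x10->0x05 len=5 : 2f 4f 65 27 e2
[2] 0x16->0x11 len=4 : 76 5c 56 71
query mem[0x05]=0x2f, mem[0x08]=0x27, mem[0x10]=0x2f, mem[0x18]=0x56

MEM[0x05,0x08,0x10,0x18] = 2f 27 2f 56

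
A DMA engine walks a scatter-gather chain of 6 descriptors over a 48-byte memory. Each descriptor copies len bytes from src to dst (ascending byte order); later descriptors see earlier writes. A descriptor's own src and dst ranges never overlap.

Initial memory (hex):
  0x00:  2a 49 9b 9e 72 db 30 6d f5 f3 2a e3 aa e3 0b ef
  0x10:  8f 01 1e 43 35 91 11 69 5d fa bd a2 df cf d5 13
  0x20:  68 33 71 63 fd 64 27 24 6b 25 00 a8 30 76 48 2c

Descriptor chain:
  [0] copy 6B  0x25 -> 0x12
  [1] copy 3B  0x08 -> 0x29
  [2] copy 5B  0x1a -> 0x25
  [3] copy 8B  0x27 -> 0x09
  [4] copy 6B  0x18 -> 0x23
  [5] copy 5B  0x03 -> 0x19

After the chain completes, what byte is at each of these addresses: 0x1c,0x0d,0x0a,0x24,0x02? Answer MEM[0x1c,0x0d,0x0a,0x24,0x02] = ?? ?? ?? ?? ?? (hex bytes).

MEM[0x1c,0x0d,0x0a,0x24,0x02] = 30 2a cf fa 9b

[0] 0x25->0x12 len=6 : 64 27 24 6b 25 00
[1] 0x08->0x29 len=3 : f5 f3 2a
[2] 0x1a->0x25 len=5 : bd a2 df cf d5
[3] 0x27->0x09 len=8 : df cf d5 f3 2a 30 76 48
[4] 0x18->0x23 len=6 : 5d fa bd a2 df cf
[5] 0x03->0x19 len=5 : 9e 72 db 30 6d
query mem[0x1c]=0x30, mem[0x0d]=0x2a, mem[0x0a]=0xcf, mem[0x24]=0xfa, mem[0x02]=0x9b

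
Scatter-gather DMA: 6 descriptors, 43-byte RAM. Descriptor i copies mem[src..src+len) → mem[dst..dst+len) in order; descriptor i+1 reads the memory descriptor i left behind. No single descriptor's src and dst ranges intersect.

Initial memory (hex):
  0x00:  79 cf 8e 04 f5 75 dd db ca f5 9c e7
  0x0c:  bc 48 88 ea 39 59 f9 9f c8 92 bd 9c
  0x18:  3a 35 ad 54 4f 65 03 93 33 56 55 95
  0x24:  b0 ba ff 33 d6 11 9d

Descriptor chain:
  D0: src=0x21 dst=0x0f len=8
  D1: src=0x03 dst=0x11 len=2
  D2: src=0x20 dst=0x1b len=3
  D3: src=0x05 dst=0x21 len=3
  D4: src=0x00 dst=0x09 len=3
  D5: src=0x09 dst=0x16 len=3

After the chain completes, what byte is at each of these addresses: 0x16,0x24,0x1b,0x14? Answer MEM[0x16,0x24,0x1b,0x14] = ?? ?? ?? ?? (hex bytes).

[0] 0x21->0x0f len=8 : 56 55 95 b0 ba ff 33 d6
[1] 0x03->0x11 len=2 : 04 f5
[2] 0x20->0x1b len=3 : 33 56 55
[3] 0x05->0x21 len=3 : 75 dd db
[4] 0x00->0x09 len=3 : 79 cf 8e
[5] 0x09->0x16 len=3 : 79 cf 8e
query mem[0x16]=0x79, mem[0x24]=0xb0, mem[0x1b]=0x33, mem[0x14]=0xff

MEM[0x16,0x24,0x1b,0x14] = 79 b0 33 ff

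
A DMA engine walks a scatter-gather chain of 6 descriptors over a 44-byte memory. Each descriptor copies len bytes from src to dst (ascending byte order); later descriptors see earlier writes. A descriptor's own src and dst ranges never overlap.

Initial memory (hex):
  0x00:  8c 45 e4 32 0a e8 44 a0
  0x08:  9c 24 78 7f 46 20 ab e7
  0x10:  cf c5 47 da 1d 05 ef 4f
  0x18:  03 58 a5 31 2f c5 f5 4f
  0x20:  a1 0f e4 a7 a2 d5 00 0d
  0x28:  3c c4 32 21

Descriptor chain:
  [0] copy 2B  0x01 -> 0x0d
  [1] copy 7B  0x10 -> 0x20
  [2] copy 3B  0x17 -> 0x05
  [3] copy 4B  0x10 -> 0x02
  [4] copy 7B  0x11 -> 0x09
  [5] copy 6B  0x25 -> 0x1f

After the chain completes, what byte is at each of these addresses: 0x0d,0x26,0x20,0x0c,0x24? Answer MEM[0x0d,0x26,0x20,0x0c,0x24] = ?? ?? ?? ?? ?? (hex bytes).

MEM[0x0d,0x26,0x20,0x0c,0x24] = 05 ef ef 1d 32

#0 dst[0x0d+2] := {0x45,0xe4}
#1 dst[0x20+7] := {0xcf,0xc5,0x47,0xda,0x1d,0x05,0xef}
#2 dst[0x05+3] := {0x4f,0x03,0x58}
#3 dst[0x02+4] := {0xcf,0xc5,0x47,0xda}
#4 dst[0x09+7] := {0xc5,0x47,0xda,0x1d,0x05,0xef,0x4f}
#5 dst[0x1f+6] := {0x05,0xef,0x0d,0x3c,0xc4,0x32}
query mem[0x0d]=0x05, mem[0x26]=0xef, mem[0x20]=0xef, mem[0x0c]=0x1d, mem[0x24]=0x32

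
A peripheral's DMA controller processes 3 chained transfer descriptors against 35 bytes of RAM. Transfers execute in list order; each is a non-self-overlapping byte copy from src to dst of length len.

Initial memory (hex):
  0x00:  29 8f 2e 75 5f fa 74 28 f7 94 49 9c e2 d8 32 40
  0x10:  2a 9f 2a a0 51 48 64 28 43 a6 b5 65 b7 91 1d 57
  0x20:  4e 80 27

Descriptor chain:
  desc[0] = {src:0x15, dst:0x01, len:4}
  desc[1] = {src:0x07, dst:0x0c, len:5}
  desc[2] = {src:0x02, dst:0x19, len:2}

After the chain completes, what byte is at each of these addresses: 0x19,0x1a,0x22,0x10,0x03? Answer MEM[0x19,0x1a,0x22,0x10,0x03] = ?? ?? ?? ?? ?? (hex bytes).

  after D0: wrote 4B at 0x01 = 48642843
  after D1: wrote 5B at 0x0c = 28f794499c
  after D2: wrote 2B at 0x19 = 6428
query mem[0x19]=0x64, mem[0x1a]=0x28, mem[0x22]=0x27, mem[0x10]=0x9c, mem[0x03]=0x28

MEM[0x19,0x1a,0x22,0x10,0x03] = 64 28 27 9c 28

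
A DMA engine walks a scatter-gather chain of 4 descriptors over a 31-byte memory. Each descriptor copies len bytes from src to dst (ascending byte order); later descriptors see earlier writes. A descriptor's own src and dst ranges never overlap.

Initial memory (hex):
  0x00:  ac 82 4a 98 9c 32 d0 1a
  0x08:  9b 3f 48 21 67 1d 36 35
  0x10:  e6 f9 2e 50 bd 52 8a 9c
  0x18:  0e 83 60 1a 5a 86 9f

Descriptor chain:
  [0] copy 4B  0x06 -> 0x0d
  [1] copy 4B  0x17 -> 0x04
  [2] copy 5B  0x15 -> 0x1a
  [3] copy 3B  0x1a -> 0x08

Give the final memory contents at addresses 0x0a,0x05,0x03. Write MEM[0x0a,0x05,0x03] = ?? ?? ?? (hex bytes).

MEM[0x0a,0x05,0x03] = 9c 0e 98

  after D0: wrote 4B at 0x0d = d01a9b3f
  after D1: wrote 4B at 0x04 = 9c0e8360
  after D2: wrote 5B at 0x1a = 528a9c0e83
  after D3: wrote 3B at 0x08 = 528a9c
query mem[0x0a]=0x9c, mem[0x05]=0x0e, mem[0x03]=0x98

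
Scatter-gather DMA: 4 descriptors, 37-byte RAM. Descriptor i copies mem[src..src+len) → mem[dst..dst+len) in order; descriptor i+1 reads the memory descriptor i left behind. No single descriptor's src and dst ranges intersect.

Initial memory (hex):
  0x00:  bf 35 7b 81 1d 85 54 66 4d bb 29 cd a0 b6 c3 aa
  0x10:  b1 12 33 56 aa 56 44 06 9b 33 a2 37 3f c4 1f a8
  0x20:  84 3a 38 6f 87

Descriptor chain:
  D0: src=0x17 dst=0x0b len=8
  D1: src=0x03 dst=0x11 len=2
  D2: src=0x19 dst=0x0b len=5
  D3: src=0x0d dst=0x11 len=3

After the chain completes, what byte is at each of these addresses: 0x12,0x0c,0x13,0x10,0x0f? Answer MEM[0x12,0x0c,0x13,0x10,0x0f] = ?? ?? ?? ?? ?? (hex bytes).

[0] 0x17->0x0b len=8 : 06 9b 33 a2 37 3f c4 1f
[1] 0x03->0x11 len=2 : 81 1d
[2] 0x19->0x0b len=5 : 33 a2 37 3f c4
[3] 0x0d->0x11 len=3 : 37 3f c4
query mem[0x12]=0x3f, mem[0x0c]=0xa2, mem[0x13]=0xc4, mem[0x10]=0x3f, mem[0x0f]=0xc4

MEM[0x12,0x0c,0x13,0x10,0x0f] = 3f a2 c4 3f c4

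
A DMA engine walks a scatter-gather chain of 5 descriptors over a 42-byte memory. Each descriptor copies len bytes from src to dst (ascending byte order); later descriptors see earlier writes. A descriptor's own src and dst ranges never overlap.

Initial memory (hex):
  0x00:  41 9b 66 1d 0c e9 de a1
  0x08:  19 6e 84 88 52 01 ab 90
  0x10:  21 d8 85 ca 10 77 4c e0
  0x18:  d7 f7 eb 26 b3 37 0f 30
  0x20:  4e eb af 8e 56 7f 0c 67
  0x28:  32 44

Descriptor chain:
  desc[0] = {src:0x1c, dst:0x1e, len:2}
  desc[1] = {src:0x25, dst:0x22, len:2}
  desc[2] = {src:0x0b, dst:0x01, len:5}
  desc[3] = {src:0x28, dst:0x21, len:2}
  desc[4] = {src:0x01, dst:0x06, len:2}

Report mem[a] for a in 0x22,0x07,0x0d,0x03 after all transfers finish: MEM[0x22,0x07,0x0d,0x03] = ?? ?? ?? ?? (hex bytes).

MEM[0x22,0x07,0x0d,0x03] = 44 52 01 01

[0] 0x1c->0x1e len=2 : b3 37
[1] 0x25->0x22 len=2 : 7f 0c
[2] 0x0b->0x01 len=5 : 88 52 01 ab 90
[3] 0x28->0x21 len=2 : 32 44
[4] 0x01->0x06 len=2 : 88 52
query mem[0x22]=0x44, mem[0x07]=0x52, mem[0x0d]=0x01, mem[0x03]=0x01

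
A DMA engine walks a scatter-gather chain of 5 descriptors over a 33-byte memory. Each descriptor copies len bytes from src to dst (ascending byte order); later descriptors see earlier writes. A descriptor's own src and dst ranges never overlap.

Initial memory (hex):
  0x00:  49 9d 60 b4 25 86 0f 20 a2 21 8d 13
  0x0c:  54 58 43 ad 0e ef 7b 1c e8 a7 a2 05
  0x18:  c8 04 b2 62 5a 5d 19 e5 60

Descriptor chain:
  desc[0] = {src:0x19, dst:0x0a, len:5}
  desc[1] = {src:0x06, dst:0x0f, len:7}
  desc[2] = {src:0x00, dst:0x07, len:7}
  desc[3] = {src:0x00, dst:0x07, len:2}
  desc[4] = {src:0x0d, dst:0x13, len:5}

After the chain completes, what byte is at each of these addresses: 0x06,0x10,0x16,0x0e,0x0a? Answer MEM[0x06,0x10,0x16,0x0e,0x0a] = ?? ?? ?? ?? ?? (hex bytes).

  after D0: wrote 5B at 0x0a = 04b2625a5d
  after D1: wrote 7B at 0x0f = 0f20a22104b262
  after D2: wrote 7B at 0x07 = 499d60b425860f
  after D3: wrote 2B at 0x07 = 499d
  after D4: wrote 5B at 0x13 = 0f5d0f20a2
query mem[0x06]=0x0f, mem[0x10]=0x20, mem[0x16]=0x20, mem[0x0e]=0x5d, mem[0x0a]=0xb4

MEM[0x06,0x10,0x16,0x0e,0x0a] = 0f 20 20 5d b4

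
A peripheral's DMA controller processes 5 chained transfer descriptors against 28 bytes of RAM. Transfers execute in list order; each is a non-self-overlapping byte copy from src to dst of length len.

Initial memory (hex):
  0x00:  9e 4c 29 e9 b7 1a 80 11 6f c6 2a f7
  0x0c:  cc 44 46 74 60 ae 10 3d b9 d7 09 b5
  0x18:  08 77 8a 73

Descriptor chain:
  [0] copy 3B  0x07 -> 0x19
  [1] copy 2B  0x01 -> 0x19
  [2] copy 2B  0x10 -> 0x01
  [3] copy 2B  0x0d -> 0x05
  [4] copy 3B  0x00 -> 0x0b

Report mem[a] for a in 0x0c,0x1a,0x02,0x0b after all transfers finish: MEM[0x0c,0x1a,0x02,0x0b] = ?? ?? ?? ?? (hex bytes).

  after D0: wrote 3B at 0x19 = 116fc6
  after D1: wrote 2B at 0x19 = 4c29
  after D2: wrote 2B at 0x01 = 60ae
  after D3: wrote 2B at 0x05 = 4446
  after D4: wrote 3B at 0x0b = 9e60ae
query mem[0x0c]=0x60, mem[0x1a]=0x29, mem[0x02]=0xae, mem[0x0b]=0x9e

MEM[0x0c,0x1a,0x02,0x0b] = 60 29 ae 9e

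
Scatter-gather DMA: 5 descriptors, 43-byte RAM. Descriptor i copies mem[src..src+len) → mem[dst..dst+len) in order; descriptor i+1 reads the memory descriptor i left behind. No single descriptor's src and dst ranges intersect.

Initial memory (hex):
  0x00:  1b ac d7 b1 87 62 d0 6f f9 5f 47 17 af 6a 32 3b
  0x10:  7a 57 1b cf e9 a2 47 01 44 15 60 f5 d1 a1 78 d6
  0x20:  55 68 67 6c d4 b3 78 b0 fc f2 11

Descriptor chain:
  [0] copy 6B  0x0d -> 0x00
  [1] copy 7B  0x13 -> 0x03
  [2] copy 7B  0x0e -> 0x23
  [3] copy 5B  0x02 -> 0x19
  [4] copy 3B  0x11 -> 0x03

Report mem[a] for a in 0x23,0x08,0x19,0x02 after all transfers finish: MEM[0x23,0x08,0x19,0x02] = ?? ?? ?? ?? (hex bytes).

MEM[0x23,0x08,0x19,0x02] = 32 44 3b 3b

#0 dst[0x00+6] := {0x6a,0x32,0x3b,0x7a,0x57,0x1b}
#1 dst[0x03+7] := {0xcf,0xe9,0xa2,0x47,0x01,0x44,0x15}
#2 dst[0x23+7] := {0x32,0x3b,0x7a,0x57,0x1b,0xcf,0xe9}
#3 dst[0x19+5] := {0x3b,0xcf,0xe9,0xa2,0x47}
#4 dst[0x03+3] := {0x57,0x1b,0xcf}
query mem[0x23]=0x32, mem[0x08]=0x44, mem[0x19]=0x3b, mem[0x02]=0x3b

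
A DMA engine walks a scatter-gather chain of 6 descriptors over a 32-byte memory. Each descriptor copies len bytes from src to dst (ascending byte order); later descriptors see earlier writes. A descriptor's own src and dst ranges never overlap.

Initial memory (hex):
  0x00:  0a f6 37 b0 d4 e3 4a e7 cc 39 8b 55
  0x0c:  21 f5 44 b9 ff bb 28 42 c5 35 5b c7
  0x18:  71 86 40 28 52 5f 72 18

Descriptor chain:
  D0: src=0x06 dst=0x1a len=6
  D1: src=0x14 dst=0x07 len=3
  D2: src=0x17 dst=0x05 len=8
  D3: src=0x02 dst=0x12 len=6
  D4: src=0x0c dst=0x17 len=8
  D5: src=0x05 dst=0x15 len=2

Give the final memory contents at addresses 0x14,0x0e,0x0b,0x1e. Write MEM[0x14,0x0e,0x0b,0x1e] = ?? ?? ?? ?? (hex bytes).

MEM[0x14,0x0e,0x0b,0x1e] = d4 44 39 b0

[0] 0x06->0x1a len=6 : 4a e7 cc 39 8b 55
[1] 0x14->0x07 len=3 : c5 35 5b
[2] 0x17->0x05 len=8 : c7 71 86 4a e7 cc 39 8b
[3] 0x02->0x12 len=6 : 37 b0 d4 c7 71 86
[4] 0x0c->0x17 len=8 : 8b f5 44 b9 ff bb 37 b0
[5] 0x05->0x15 len=2 : c7 71
query mem[0x14]=0xd4, mem[0x0e]=0x44, mem[0x0b]=0x39, mem[0x1e]=0xb0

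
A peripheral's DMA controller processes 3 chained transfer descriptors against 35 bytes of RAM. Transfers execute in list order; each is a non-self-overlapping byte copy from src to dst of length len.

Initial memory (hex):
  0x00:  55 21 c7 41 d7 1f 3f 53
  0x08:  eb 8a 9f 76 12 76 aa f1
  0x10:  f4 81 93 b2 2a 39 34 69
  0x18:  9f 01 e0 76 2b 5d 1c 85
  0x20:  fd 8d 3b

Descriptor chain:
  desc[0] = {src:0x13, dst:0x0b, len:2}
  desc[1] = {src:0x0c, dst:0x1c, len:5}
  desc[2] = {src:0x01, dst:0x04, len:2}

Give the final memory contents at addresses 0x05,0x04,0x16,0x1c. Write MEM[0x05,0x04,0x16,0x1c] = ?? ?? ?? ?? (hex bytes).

#0 dst[0x0b+2] := {0xb2,0x2a}
#1 dst[0x1c+5] := {0x2a,0x76,0xaa,0xf1,0xf4}
#2 dst[0x04+2] := {0x21,0xc7}
query mem[0x05]=0xc7, mem[0x04]=0x21, mem[0x16]=0x34, mem[0x1c]=0x2a

MEM[0x05,0x04,0x16,0x1c] = c7 21 34 2a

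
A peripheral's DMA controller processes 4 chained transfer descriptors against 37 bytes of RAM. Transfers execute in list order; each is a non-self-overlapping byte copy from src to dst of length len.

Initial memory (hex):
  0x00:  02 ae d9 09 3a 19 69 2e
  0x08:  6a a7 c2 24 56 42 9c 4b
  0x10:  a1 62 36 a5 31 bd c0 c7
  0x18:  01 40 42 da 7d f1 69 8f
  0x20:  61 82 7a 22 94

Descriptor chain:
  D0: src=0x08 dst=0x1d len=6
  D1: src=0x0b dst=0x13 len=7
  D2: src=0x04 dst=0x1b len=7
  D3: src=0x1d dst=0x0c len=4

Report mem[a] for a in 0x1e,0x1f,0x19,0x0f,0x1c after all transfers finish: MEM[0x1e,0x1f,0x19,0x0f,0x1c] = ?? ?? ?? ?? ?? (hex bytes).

  after D0: wrote 6B at 0x1d = 6aa7c2245642
  after D1: wrote 7B at 0x13 = 2456429c4ba162
  after D2: wrote 7B at 0x1b = 3a19692e6aa7c2
  after D3: wrote 4B at 0x0c = 692e6aa7
query mem[0x1e]=0x2e, mem[0x1f]=0x6a, mem[0x19]=0x62, mem[0x0f]=0xa7, mem[0x1c]=0x19

MEM[0x1e,0x1f,0x19,0x0f,0x1c] = 2e 6a 62 a7 19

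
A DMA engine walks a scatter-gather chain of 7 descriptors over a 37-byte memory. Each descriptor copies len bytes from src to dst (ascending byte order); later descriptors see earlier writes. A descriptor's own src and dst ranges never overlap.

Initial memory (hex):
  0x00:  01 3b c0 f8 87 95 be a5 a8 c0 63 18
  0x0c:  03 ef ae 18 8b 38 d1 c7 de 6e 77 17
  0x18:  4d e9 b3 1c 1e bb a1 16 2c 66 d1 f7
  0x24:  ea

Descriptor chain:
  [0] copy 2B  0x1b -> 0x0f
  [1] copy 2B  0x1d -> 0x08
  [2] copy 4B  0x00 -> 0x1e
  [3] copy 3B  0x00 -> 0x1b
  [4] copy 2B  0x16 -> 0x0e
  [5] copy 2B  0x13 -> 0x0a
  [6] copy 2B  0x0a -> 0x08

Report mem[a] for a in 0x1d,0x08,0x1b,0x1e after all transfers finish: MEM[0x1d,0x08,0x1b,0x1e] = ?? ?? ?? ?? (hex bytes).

[0] 0x1b->0x0f len=2 : 1c 1e
[1] 0x1d->0x08 len=2 : bb a1
[2] 0x00->0x1e len=4 : 01 3b c0 f8
[3] 0x00->0x1b len=3 : 01 3b c0
[4] 0x16->0x0e len=2 : 77 17
[5] 0x13->0x0a len=2 : c7 de
[6] 0x0a->0x08 len=2 : c7 de
query mem[0x1d]=0xc0, mem[0x08]=0xc7, mem[0x1b]=0x01, mem[0x1e]=0x01

MEM[0x1d,0x08,0x1b,0x1e] = c0 c7 01 01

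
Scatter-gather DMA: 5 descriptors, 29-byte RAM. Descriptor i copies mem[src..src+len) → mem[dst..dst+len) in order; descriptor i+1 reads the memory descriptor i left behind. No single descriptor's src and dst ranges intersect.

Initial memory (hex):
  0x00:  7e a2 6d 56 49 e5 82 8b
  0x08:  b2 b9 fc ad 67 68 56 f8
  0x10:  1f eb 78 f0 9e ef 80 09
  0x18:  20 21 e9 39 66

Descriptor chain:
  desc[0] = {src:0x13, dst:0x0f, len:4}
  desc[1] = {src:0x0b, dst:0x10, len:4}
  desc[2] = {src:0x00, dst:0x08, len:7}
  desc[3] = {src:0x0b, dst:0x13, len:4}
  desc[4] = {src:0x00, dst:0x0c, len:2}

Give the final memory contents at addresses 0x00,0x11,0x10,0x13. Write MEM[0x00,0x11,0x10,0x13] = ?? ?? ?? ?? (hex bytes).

#0 dst[0x0f+4] := {0xf0,0x9e,0xef,0x80}
#1 dst[0x10+4] := {0xad,0x67,0x68,0x56}
#2 dst[0x08+7] := {0x7e,0xa2,0x6d,0x56,0x49,0xe5,0x82}
#3 dst[0x13+4] := {0x56,0x49,0xe5,0x82}
#4 dst[0x0c+2] := {0x7e,0xa2}
query mem[0x00]=0x7e, mem[0x11]=0x67, mem[0x10]=0xad, mem[0x13]=0x56

MEM[0x00,0x11,0x10,0x13] = 7e 67 ad 56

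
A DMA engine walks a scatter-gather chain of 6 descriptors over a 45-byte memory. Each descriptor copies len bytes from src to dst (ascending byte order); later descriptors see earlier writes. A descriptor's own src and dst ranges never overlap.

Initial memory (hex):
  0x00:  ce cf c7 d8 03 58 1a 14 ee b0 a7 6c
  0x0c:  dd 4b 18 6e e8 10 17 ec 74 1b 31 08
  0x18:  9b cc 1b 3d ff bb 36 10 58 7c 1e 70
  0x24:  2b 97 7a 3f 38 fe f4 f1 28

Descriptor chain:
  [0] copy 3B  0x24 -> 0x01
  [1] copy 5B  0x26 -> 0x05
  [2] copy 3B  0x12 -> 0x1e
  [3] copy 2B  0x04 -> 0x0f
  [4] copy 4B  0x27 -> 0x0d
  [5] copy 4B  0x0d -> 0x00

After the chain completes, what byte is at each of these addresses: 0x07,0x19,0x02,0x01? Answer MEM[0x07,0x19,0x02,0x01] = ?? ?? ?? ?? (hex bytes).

D0: mem[0x01..0x03] <- [2b 97 7a]
D1: mem[0x05..0x09] <- [7a 3f 38 fe f4]
D2: mem[0x1e..0x20] <- [17 ec 74]
D3: mem[0x0f..0x10] <- [03 7a]
D4: mem[0x0d..0x10] <- [3f 38 fe f4]
D5: mem[0x00..0x03] <- [3f 38 fe f4]
query mem[0x07]=0x38, mem[0x19]=0xcc, mem[0x02]=0xfe, mem[0x01]=0x38

MEM[0x07,0x19,0x02,0x01] = 38 cc fe 38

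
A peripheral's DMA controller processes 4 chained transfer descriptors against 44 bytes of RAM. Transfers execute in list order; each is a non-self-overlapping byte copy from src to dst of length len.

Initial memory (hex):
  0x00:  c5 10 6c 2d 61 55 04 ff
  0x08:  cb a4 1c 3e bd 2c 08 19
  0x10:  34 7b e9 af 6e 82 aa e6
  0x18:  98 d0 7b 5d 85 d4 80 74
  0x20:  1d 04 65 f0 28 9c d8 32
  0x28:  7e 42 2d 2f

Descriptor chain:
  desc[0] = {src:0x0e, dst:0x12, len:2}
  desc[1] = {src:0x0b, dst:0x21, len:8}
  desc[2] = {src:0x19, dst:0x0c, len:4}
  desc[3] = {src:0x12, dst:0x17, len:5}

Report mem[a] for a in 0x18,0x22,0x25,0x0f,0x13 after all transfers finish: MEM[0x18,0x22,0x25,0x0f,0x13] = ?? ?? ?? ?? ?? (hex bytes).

#0 dst[0x12+2] := {0x08,0x19}
#1 dst[0x21+8] := {0x3e,0xbd,0x2c,0x08,0x19,0x34,0x7b,0x08}
#2 dst[0x0c+4] := {0xd0,0x7b,0x5d,0x85}
#3 dst[0x17+5] := {0x08,0x19,0x6e,0x82,0xaa}
query mem[0x18]=0x19, mem[0x22]=0xbd, mem[0x25]=0x19, mem[0x0f]=0x85, mem[0x13]=0x19

MEM[0x18,0x22,0x25,0x0f,0x13] = 19 bd 19 85 19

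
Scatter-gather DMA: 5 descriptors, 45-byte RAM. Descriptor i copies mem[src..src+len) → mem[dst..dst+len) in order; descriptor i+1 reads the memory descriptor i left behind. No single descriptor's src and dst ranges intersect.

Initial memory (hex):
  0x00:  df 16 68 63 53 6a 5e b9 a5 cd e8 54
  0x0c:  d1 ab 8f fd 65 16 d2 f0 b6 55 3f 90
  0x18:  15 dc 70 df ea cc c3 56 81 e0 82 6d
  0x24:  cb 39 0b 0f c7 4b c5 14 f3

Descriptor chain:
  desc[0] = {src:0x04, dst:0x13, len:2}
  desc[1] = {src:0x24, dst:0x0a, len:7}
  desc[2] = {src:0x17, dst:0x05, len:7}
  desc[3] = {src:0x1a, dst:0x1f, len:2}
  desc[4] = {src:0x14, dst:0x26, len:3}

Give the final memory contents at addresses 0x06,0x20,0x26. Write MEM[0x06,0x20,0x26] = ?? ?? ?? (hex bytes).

[0] 0x04->0x13 len=2 : 53 6a
[1] 0x24->0x0a len=7 : cb 39 0b 0f c7 4b c5
[2] 0x17->0x05 len=7 : 90 15 dc 70 df ea cc
[3] 0x1a->0x1f len=2 : 70 df
[4] 0x14->0x26 len=3 : 6a 55 3f
query mem[0x06]=0x15, mem[0x20]=0xdf, mem[0x26]=0x6a

MEM[0x06,0x20,0x26] = 15 df 6a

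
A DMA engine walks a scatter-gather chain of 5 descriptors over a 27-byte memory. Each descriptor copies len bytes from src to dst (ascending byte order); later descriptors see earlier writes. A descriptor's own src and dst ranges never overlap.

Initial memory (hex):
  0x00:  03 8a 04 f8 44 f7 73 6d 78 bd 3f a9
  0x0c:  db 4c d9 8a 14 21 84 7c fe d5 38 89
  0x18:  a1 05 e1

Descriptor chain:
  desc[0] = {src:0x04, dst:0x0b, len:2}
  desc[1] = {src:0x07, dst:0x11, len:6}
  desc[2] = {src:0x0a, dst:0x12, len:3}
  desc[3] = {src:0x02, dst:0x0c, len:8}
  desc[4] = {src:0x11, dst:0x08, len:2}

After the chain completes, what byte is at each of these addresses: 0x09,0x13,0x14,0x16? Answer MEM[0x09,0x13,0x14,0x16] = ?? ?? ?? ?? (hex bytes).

MEM[0x09,0x13,0x14,0x16] = 78 bd f7 f7

  after D0: wrote 2B at 0x0b = 44f7
  after D1: wrote 6B at 0x11 = 6d78bd3f44f7
  after D2: wrote 3B at 0x12 = 3f44f7
  after D3: wrote 8B at 0x0c = 04f844f7736d78bd
  after D4: wrote 2B at 0x08 = 6d78
query mem[0x09]=0x78, mem[0x13]=0xbd, mem[0x14]=0xf7, mem[0x16]=0xf7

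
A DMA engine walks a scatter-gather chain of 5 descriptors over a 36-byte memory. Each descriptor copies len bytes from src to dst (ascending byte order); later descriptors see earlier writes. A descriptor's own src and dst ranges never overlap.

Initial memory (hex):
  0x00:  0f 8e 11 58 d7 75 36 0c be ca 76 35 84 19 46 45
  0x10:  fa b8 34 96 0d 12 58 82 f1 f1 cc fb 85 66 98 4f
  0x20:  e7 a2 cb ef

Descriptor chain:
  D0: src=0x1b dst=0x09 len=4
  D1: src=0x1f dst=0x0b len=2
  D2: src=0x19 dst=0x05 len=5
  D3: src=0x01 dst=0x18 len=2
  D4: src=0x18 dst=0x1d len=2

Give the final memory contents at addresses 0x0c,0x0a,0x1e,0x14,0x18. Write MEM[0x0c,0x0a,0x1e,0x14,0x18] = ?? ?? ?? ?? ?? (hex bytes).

MEM[0x0c,0x0a,0x1e,0x14,0x18] = e7 85 11 0d 8e

  after D0: wrote 4B at 0x09 = fb856698
  after D1: wrote 2B at 0x0b = 4fe7
  after D2: wrote 5B at 0x05 = f1ccfb8566
  after D3: wrote 2B at 0x18 = 8e11
  after D4: wrote 2B at 0x1d = 8e11
query mem[0x0c]=0xe7, mem[0x0a]=0x85, mem[0x1e]=0x11, mem[0x14]=0x0d, mem[0x18]=0x8e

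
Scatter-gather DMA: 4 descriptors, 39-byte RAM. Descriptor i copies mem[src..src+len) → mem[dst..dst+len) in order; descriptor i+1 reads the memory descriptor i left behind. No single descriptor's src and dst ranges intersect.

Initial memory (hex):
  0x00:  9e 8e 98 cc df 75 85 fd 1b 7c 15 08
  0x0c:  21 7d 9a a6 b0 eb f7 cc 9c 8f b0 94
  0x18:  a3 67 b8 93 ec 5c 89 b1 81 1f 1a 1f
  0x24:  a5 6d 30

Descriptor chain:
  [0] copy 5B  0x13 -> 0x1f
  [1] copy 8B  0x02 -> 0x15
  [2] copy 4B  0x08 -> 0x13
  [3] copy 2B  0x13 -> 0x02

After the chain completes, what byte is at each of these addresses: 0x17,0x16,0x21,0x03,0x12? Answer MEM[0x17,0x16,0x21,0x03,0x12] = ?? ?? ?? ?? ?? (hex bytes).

D0: mem[0x1f..0x23] <- [cc 9c 8f b0 94]
D1: mem[0x15..0x1c] <- [98 cc df 75 85 fd 1b 7c]
D2: mem[0x13..0x16] <- [1b 7c 15 08]
D3: mem[0x02..0x03] <- [1b 7c]
query mem[0x17]=0xdf, mem[0x16]=0x08, mem[0x21]=0x8f, mem[0x03]=0x7c, mem[0x12]=0xf7

MEM[0x17,0x16,0x21,0x03,0x12] = df 08 8f 7c f7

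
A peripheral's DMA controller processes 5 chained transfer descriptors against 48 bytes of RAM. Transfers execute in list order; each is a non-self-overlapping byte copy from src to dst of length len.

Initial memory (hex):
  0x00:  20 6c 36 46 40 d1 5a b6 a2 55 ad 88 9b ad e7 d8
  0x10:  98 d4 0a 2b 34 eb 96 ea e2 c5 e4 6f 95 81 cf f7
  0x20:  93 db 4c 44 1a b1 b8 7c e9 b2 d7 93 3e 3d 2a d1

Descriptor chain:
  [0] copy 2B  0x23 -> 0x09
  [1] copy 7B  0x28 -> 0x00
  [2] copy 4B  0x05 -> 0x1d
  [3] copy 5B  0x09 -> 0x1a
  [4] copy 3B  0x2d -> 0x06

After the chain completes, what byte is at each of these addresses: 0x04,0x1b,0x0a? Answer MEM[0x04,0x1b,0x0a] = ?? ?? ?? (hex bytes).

D0: mem[0x09..0x0a] <- [44 1a]
D1: mem[0x00..0x06] <- [e9 b2 d7 93 3e 3d 2a]
D2: mem[0x1d..0x20] <- [3d 2a b6 a2]
D3: mem[0x1a..0x1e] <- [44 1a 88 9b ad]
D4: mem[0x06..0x08] <- [3d 2a d1]
query mem[0x04]=0x3e, mem[0x1b]=0x1a, mem[0x0a]=0x1a

MEM[0x04,0x1b,0x0a] = 3e 1a 1a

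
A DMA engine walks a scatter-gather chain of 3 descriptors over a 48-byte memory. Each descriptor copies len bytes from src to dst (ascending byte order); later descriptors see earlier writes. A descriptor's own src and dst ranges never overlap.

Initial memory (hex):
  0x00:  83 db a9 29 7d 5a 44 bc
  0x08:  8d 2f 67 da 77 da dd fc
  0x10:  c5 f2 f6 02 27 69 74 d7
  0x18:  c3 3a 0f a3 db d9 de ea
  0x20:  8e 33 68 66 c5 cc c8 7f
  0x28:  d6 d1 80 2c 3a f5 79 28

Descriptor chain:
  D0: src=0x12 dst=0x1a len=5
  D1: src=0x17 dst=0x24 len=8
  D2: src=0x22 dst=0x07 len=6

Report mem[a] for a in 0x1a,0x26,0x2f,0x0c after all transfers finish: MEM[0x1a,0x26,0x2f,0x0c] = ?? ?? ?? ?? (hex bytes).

MEM[0x1a,0x26,0x2f,0x0c] = f6 3a 28 f6

D0: mem[0x1a..0x1e] <- [f6 02 27 69 74]
D1: mem[0x24..0x2b] <- [d7 c3 3a f6 02 27 69 74]
D2: mem[0x07..0x0c] <- [68 66 d7 c3 3a f6]
query mem[0x1a]=0xf6, mem[0x26]=0x3a, mem[0x2f]=0x28, mem[0x0c]=0xf6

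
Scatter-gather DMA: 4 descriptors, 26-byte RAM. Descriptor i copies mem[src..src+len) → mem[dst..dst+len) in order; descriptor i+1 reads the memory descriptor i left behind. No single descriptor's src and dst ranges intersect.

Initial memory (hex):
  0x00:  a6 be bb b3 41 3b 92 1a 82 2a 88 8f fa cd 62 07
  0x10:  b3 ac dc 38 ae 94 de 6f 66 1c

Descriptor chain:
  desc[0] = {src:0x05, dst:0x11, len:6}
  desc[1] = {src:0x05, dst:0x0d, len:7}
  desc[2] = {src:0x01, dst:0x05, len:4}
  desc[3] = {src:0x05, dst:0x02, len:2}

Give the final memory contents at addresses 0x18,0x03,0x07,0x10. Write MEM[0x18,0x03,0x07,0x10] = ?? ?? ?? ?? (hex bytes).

[0] 0x05->0x11 len=6 : 3b 92 1a 82 2a 88
[1] 0x05->0x0d len=7 : 3b 92 1a 82 2a 88 8f
[2] 0x01->0x05 len=4 : be bb b3 41
[3] 0x05->0x02 len=2 : be bb
query mem[0x18]=0x66, mem[0x03]=0xbb, mem[0x07]=0xb3, mem[0x10]=0x82

MEM[0x18,0x03,0x07,0x10] = 66 bb b3 82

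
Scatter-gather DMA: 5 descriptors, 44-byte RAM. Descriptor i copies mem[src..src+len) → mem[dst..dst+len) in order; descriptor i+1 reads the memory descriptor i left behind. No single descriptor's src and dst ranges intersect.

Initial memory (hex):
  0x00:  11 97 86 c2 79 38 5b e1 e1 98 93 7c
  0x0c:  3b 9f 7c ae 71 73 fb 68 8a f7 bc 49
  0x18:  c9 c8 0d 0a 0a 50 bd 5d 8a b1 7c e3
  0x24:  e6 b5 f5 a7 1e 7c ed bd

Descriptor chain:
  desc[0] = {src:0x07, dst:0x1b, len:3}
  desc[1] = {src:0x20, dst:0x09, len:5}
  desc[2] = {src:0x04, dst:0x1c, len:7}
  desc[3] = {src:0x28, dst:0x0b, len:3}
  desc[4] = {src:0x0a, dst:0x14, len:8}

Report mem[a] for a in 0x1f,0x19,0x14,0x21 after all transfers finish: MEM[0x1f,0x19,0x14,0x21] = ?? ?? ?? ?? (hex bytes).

  after D0: wrote 3B at 0x1b = e1e198
  after D1: wrote 5B at 0x09 = 8ab17ce3e6
  after D2: wrote 7B at 0x1c = 79385be1e18ab1
  after D3: wrote 3B at 0x0b = 1e7ced
  after D4: wrote 8B at 0x14 = b11e7ced7cae7173
query mem[0x1f]=0xe1, mem[0x19]=0xae, mem[0x14]=0xb1, mem[0x21]=0x8a

MEM[0x1f,0x19,0x14,0x21] = e1 ae b1 8a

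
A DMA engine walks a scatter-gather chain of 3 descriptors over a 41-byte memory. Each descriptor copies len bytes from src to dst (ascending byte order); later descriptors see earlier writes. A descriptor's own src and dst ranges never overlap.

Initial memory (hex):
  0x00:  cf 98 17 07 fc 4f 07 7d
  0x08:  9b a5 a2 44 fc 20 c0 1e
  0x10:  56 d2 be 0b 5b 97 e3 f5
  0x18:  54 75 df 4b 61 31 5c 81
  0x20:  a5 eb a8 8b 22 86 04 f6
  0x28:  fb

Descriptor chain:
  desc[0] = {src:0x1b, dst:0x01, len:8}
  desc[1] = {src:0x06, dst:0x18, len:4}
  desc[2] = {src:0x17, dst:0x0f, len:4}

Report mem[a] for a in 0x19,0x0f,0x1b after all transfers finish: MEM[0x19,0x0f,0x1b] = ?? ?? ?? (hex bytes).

MEM[0x19,0x0f,0x1b] = eb f5 a5

#0 dst[0x01+8] := {0x4b,0x61,0x31,0x5c,0x81,0xa5,0xeb,0xa8}
#1 dst[0x18+4] := {0xa5,0xeb,0xa8,0xa5}
#2 dst[0x0f+4] := {0xf5,0xa5,0xeb,0xa8}
query mem[0x19]=0xeb, mem[0x0f]=0xf5, mem[0x1b]=0xa5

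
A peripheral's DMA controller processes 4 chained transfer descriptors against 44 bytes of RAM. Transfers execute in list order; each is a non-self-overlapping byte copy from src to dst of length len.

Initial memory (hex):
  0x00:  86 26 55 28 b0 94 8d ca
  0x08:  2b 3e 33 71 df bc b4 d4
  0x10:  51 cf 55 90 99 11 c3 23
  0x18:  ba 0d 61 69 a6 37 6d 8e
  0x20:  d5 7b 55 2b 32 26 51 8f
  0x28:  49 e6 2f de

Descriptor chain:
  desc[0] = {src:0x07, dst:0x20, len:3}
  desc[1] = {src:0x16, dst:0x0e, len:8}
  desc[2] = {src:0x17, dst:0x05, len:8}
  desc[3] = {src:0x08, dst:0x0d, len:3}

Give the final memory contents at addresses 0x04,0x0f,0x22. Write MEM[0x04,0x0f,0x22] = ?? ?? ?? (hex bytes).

MEM[0x04,0x0f,0x22] = b0 a6 3e

#0 dst[0x20+3] := {0xca,0x2b,0x3e}
#1 dst[0x0e+8] := {0xc3,0x23,0xba,0x0d,0x61,0x69,0xa6,0x37}
#2 dst[0x05+8] := {0x23,0xba,0x0d,0x61,0x69,0xa6,0x37,0x6d}
#3 dst[0x0d+3] := {0x61,0x69,0xa6}
query mem[0x04]=0xb0, mem[0x0f]=0xa6, mem[0x22]=0x3e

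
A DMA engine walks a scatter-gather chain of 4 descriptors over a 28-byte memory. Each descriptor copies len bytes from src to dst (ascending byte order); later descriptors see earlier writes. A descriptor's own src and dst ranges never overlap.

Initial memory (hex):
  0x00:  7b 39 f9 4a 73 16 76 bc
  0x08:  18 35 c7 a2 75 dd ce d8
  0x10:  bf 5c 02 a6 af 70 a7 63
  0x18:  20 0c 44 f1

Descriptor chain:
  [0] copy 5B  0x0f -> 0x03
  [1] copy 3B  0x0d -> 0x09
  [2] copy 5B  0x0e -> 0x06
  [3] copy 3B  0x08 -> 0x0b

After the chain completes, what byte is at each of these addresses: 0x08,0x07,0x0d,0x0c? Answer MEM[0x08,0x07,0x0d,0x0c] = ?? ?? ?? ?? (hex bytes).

#0 dst[0x03+5] := {0xd8,0xbf,0x5c,0x02,0xa6}
#1 dst[0x09+3] := {0xdd,0xce,0xd8}
#2 dst[0x06+5] := {0xce,0xd8,0xbf,0x5c,0x02}
#3 dst[0x0b+3] := {0xbf,0x5c,0x02}
query mem[0x08]=0xbf, mem[0x07]=0xd8, mem[0x0d]=0x02, mem[0x0c]=0x5c

MEM[0x08,0x07,0x0d,0x0c] = bf d8 02 5c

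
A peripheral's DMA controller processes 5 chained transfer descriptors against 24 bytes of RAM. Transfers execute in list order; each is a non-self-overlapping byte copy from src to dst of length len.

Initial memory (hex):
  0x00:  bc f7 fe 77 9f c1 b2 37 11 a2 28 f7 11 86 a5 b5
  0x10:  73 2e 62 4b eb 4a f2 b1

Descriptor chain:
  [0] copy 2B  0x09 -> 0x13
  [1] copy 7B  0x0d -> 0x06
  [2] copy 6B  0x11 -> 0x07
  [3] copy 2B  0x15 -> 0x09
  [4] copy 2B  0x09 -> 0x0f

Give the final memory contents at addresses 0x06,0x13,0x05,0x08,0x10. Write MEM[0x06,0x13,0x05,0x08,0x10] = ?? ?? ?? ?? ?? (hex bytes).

MEM[0x06,0x13,0x05,0x08,0x10] = 86 a2 c1 62 f2

  after D0: wrote 2B at 0x13 = a228
  after D1: wrote 7B at 0x06 = 86a5b5732e62a2
  after D2: wrote 6B at 0x07 = 2e62a2284af2
  after D3: wrote 2B at 0x09 = 4af2
  after D4: wrote 2B at 0x0f = 4af2
query mem[0x06]=0x86, mem[0x13]=0xa2, mem[0x05]=0xc1, mem[0x08]=0x62, mem[0x10]=0xf2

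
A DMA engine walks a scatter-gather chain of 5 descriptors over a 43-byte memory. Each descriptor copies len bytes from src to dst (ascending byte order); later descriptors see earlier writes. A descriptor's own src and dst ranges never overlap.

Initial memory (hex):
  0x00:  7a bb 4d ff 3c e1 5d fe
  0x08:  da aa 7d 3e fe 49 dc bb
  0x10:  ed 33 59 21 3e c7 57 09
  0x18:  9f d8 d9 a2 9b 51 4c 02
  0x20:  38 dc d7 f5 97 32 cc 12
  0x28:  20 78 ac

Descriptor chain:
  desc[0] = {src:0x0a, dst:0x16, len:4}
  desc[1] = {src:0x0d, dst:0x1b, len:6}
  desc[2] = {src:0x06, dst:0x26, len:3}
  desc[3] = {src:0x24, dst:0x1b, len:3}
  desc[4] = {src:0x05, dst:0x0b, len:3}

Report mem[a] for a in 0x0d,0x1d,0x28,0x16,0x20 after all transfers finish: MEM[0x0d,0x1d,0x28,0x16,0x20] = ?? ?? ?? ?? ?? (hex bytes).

MEM[0x0d,0x1d,0x28,0x16,0x20] = fe 5d da 7d 59

  after D0: wrote 4B at 0x16 = 7d3efe49
  after D1: wrote 6B at 0x1b = 49dcbbed3359
  after D2: wrote 3B at 0x26 = 5dfeda
  after D3: wrote 3B at 0x1b = 97325d
  after D4: wrote 3B at 0x0b = e15dfe
query mem[0x0d]=0xfe, mem[0x1d]=0x5d, mem[0x28]=0xda, mem[0x16]=0x7d, mem[0x20]=0x59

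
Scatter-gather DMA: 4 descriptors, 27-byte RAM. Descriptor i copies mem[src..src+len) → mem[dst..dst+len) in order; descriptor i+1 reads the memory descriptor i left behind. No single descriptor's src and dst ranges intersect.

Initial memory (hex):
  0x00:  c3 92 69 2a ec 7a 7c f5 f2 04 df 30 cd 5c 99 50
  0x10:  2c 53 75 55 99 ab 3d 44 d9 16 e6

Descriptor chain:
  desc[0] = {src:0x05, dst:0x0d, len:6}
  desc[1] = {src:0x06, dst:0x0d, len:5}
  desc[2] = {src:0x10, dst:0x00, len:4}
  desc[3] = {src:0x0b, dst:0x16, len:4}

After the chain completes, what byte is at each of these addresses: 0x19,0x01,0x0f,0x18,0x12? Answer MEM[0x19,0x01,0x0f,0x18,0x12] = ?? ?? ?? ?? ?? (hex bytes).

D0: mem[0x0d..0x12] <- [7a 7c f5 f2 04 df]
D1: mem[0x0d..0x11] <- [7c f5 f2 04 df]
D2: mem[0x00..0x03] <- [04 df df 55]
D3: mem[0x16..0x19] <- [30 cd 7c f5]
query mem[0x19]=0xf5, mem[0x01]=0xdf, mem[0x0f]=0xf2, mem[0x18]=0x7c, mem[0x12]=0xdf

MEM[0x19,0x01,0x0f,0x18,0x12] = f5 df f2 7c df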